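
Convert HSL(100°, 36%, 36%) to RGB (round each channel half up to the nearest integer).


H=100°, S=0.36, L=0.36
C = (1-|2L-1|)×S = (1-|-0.28|)×0.36 = 0.2592
H' = H/60 = 100/60 ≈ 1.6667; X = C×(1-|H' mod 2 - 1|) = 0.0864
m = L - C/2 = 0.36 - 0.1296 = 0.2304
Sector ⌊H'⌋ = 1 → (R',G',B') = (0.0864, 0.2592, 0.0)
RGB = ((R'+m)×255, (G'+m)×255, (B'+m)×255) = (80.784, 124.848, 58.752)
Round half up → RGB(81, 125, 59)


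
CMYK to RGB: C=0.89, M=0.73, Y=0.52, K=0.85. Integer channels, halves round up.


R = 255 × (1-C) × (1-K) = 255 × 0.11 × 0.15 = 4.2075 → 4
G = 255 × (1-M) × (1-K) = 255 × 0.27 × 0.15 = 10.3275 → 10
B = 255 × (1-Y) × (1-K) = 255 × 0.48 × 0.15 = 18.36 → 18
= RGB(4, 10, 18)


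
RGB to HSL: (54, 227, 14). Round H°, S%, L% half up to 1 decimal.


Normalize: R'=54/255≈0.2118, G'=227/255≈0.8902, B'=14/255≈0.0549
Max=227/255, Min=14/255, Δ=Max-Min=213/255
L = (Max+Min)/2 = (227+14)/510 = 241/510 = 0.47254… → L = 47.3%
L ≤ 0.5 → S = Δ/(Max+Min) = 213/(227+14) = 213/241 = 0.88381… → S = 88.4%
(the 1/255 factors cancel in S and H, so raw channel differences can be used)
Max is G' → H = 60 × ((B-R)/Δ + 2) = 60 × ((14-54)/213 + 2)
  -40/213 + 2 = -0.1877… + 2 = 1.8122…
  H = 60 × 1.8122… = 108.732…° → H = 108.7°
= HSL(108.7°, 88.4%, 47.3%)


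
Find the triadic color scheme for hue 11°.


Triadic: equally spaced at 120° intervals
H1 = 11°
H2 = (11 + 120) mod 360 = 131°
H3 = (11 + 240) mod 360 = 251°
Triadic = 11°, 131°, 251°


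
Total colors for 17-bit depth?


Colors = 2^bits = 2^17
= 131,072 colors


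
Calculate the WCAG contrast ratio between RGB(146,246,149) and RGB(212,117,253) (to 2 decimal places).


Linearize each sRGB channel c=v/255: c/12.92 if c ≤ 0.04045 else ((c+0.055)/1.055)^2.4
L = 0.2126×R_lin + 0.7152×G_lin + 0.0722×B_lin
Color 1 (146,246,149):
  R=146: 146/255≈0.5725 > 0.04045 → ((0.5725+0.055)/1.055)^2.4 ≈ 0.28744
  G=246: 246/255≈0.9647 > 0.04045 → ((0.9647+0.055)/1.055)^2.4 ≈ 0.92158
  B=149: 149/255≈0.5843 > 0.04045 → ((0.5843+0.055)/1.055)^2.4 ≈ 0.30054
  L1 = 0.2126×0.28744 + 0.7152×0.92158 + 0.0722×0.30054 ≈ 0.74192
Color 2 (212,117,253):
  R=212: 212/255≈0.8314 > 0.04045 → ((0.8314+0.055)/1.055)^2.4 ≈ 0.65837
  G=117: 117/255≈0.4588 > 0.04045 → ((0.4588+0.055)/1.055)^2.4 ≈ 0.17789
  B=253: 253/255≈0.9922 > 0.04045 → ((0.9922+0.055)/1.055)^2.4 ≈ 0.98225
  L2 = 0.2126×0.65837 + 0.7152×0.17789 + 0.0722×0.98225 ≈ 0.33811
Lighter = 0.74192, Darker = 0.33811
Ratio = (L_lighter + 0.05) / (L_darker + 0.05)
Ratio = (0.74192 + 0.05) / (0.33811 + 0.05) = 0.79192 / 0.38811 ≈ 2.0404
Ratio ≈ 2.04:1


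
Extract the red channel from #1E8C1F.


Color: #1E8C1F
R = 1E = 30
G = 8C = 140
B = 1F = 31
Red = 30


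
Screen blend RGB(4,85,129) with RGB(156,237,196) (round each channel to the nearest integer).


Screen: C = 255 - (255-A)×(255-B)/255, rounded to nearest integer
R: 255 - (255-4)×(255-156)/255 = 255 - 24849/255 ≈ 255 - 97.447 = 157.553 → 158
G: 255 - (255-85)×(255-237)/255 = 255 - 3060/255 ≈ 255 - 12.000 = 243.000 → 243
B: 255 - (255-129)×(255-196)/255 = 255 - 7434/255 ≈ 255 - 29.153 = 225.847 → 226
= RGB(158, 243, 226)


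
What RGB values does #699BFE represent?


69 → 105 (R)
9B → 155 (G)
FE → 254 (B)
= RGB(105, 155, 254)


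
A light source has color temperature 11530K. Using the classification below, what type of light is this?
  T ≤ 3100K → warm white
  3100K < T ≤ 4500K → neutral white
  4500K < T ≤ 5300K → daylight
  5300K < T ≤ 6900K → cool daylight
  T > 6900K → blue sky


Temperature: 11530K
11530K > 6900K → blue sky
Classification: blue sky


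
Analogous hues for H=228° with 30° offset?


Base hue: 228°
Left analog: (228 - 30) mod 360 = 198°
Right analog: (228 + 30) mod 360 = 258°
Analogous hues = 198° and 258°


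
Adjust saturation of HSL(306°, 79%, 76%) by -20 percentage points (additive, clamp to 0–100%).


Original S = 79%
Adjustment = -20 percentage points
New S = 79 + (-20) = 59
Clamp to [0, 100] → 59
= HSL(306°, 59%, 76%)


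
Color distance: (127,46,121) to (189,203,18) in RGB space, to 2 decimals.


d = √[(R₁-R₂)² + (G₁-G₂)² + (B₁-B₂)²]
d = √[(127-189)² + (46-203)² + (121-18)²]
d = √[3844 + 24649 + 10609]
d = √39102
d ≈ 197.74


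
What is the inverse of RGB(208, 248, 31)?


Invert: (255-R, 255-G, 255-B)
R: 255-208 = 47
G: 255-248 = 7
B: 255-31 = 224
= RGB(47, 7, 224)


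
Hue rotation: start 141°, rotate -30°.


New hue = (H + rotation) mod 360
New hue = (141 -30) mod 360
= 111 mod 360
= 111°


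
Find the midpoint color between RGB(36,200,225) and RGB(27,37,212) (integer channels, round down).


Midpoint: each channel = ⌊(C₁+C₂)/2⌋
R: ⌊(36+27)/2⌋ = 31
G: ⌊(200+37)/2⌋ = 118
B: ⌊(225+212)/2⌋ = 218
= RGB(31, 118, 218)


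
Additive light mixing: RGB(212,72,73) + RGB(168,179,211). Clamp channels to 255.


Additive: each channel = min(255, C₁+C₂)
R: 212+168 = 380 → 255
G: 72+179 = 251 → 251
B: 73+211 = 284 → 255
= RGB(255, 251, 255)


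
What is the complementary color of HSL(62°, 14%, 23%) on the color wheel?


Complement = opposite side of color wheel = hue + 180°
H' = (62 + 180) mod 360 = 242°
S and L unchanged.
= HSL(242°, 14%, 23%)


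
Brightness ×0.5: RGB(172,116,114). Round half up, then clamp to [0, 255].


Multiply each channel by 0.5, round half up, clamp to [0, 255]
R: 172×0.5 = 86
G: 116×0.5 = 58
B: 114×0.5 = 57
= RGB(86, 58, 57)


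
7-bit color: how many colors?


Colors = 2^bits = 2^7
= 128 colors


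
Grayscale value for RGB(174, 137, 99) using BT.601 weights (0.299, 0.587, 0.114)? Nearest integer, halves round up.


Gray = 0.299×R + 0.587×G + 0.114×B
Gray = 0.299×174 + 0.587×137 + 0.114×99
Gray = 52.026 + 80.419 + 11.286
Gray = 143.731 → round half up → 144
Gray = 144


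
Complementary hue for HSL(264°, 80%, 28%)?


Complement = opposite side of color wheel = hue + 180°
H' = (264 + 180) mod 360 = 84°
S and L unchanged.
= HSL(84°, 80%, 28%)


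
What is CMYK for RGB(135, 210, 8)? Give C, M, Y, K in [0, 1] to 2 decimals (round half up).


R'=135/255≈0.5294, G'=210/255≈0.8235, B'=8/255≈0.0314
K = 1 - max(R',G',B') = 1 - 210/255 = 45/255 = 0.17647… → 0.18
(1-R'-K)/(1-K) simplifies to (max-R)/max with max = 210:
C = (210-135)/210 = 75/210 = 0.35714… → 0.36
M = (210-210)/210 = 0/210 = 0 → 0.00
Y = (210-8)/210 = 202/210 = 0.96190… → 0.96
= CMYK(0.36, 0.00, 0.96, 0.18)


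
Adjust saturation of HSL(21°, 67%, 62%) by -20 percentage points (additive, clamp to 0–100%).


Original S = 67%
Adjustment = -20 percentage points
New S = 67 + (-20) = 47
Clamp to [0, 100] → 47
= HSL(21°, 47%, 62%)


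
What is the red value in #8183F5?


Color: #8183F5
R = 81 = 129
G = 83 = 131
B = F5 = 245
Red = 129


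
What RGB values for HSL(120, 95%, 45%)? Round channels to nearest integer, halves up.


H=120°, S=0.95, L=0.45
C = (1-|2L-1|)×S = (1-|-0.10|)×0.95 = 0.855
H' = H/60 = 120/60 ≈ 2.0000; X = C×(1-|H' mod 2 - 1|) = 0.0
m = L - C/2 = 0.45 - 0.4275 = 0.0225
Sector ⌊H'⌋ = 2 → (R',G',B') = (0.0, 0.855, 0.0)
RGB = ((R'+m)×255, (G'+m)×255, (B'+m)×255) = (5.7375, 223.7625, 5.7375)
Round half up → RGB(6, 224, 6)


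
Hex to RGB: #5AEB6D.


5A → 90 (R)
EB → 235 (G)
6D → 109 (B)
= RGB(90, 235, 109)


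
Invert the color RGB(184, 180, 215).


Invert: (255-R, 255-G, 255-B)
R: 255-184 = 71
G: 255-180 = 75
B: 255-215 = 40
= RGB(71, 75, 40)


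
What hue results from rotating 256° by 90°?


New hue = (H + rotation) mod 360
New hue = (256 + 90) mod 360
= 346 mod 360
= 346°


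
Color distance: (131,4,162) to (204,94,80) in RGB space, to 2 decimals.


d = √[(R₁-R₂)² + (G₁-G₂)² + (B₁-B₂)²]
d = √[(131-204)² + (4-94)² + (162-80)²]
d = √[5329 + 8100 + 6724]
d = √20153
d ≈ 141.96


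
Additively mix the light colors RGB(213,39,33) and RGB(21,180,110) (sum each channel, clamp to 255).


Additive: each channel = min(255, C₁+C₂)
R: 213+21 = 234 → 234
G: 39+180 = 219 → 219
B: 33+110 = 143 → 143
= RGB(234, 219, 143)


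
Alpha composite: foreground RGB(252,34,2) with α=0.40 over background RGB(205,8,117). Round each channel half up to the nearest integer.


C = α×F + (1-α)×B, with 1-α = 0.60
R: 0.40×252 + 0.60×205 = 100.80 + 123.00 = 223.80 → 224
G: 0.40×34 + 0.60×8 = 13.60 + 4.80 = 18.40 → 18
B: 0.40×2 + 0.60×117 = 0.80 + 70.20 = 71.00 → 71
= RGB(224, 18, 71)


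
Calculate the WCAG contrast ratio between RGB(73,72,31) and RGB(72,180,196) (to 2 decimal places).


Linearize each sRGB channel c=v/255: c/12.92 if c ≤ 0.04045 else ((c+0.055)/1.055)^2.4
L = 0.2126×R_lin + 0.7152×G_lin + 0.0722×B_lin
Color 1 (73,72,31):
  R=73: 73/255≈0.2863 > 0.04045 → ((0.2863+0.055)/1.055)^2.4 ≈ 0.06663
  G=72: 72/255≈0.2824 > 0.04045 → ((0.2824+0.055)/1.055)^2.4 ≈ 0.06480
  B=31: 31/255≈0.1216 > 0.04045 → ((0.1216+0.055)/1.055)^2.4 ≈ 0.01370
  L1 = 0.2126×0.06663 + 0.7152×0.06480 + 0.0722×0.01370 ≈ 0.06150
Color 2 (72,180,196):
  R=72: 72/255≈0.2824 > 0.04045 → ((0.2824+0.055)/1.055)^2.4 ≈ 0.06480
  G=180: 180/255≈0.7059 > 0.04045 → ((0.7059+0.055)/1.055)^2.4 ≈ 0.45641
  B=196: 196/255≈0.7686 > 0.04045 → ((0.7686+0.055)/1.055)^2.4 ≈ 0.55201
  L2 = 0.2126×0.06480 + 0.7152×0.45641 + 0.0722×0.55201 ≈ 0.38006
Lighter = 0.38006, Darker = 0.06150
Ratio = (L_lighter + 0.05) / (L_darker + 0.05)
Ratio = (0.38006 + 0.05) / (0.06150 + 0.05) = 0.43006 / 0.11150 ≈ 3.8570
Ratio ≈ 3.86:1


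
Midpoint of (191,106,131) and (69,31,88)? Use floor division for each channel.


Midpoint: each channel = ⌊(C₁+C₂)/2⌋
R: ⌊(191+69)/2⌋ = 130
G: ⌊(106+31)/2⌋ = 68
B: ⌊(131+88)/2⌋ = 109
= RGB(130, 68, 109)


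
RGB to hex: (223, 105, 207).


R = 223 → DF (hex)
G = 105 → 69 (hex)
B = 207 → CF (hex)
Hex = #DF69CF


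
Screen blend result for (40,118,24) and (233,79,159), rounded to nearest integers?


Screen: C = 255 - (255-A)×(255-B)/255, rounded to nearest integer
R: 255 - (255-40)×(255-233)/255 = 255 - 4730/255 ≈ 255 - 18.549 = 236.451 → 236
G: 255 - (255-118)×(255-79)/255 = 255 - 24112/255 ≈ 255 - 94.557 = 160.443 → 160
B: 255 - (255-24)×(255-159)/255 = 255 - 22176/255 ≈ 255 - 86.965 = 168.035 → 168
= RGB(236, 160, 168)


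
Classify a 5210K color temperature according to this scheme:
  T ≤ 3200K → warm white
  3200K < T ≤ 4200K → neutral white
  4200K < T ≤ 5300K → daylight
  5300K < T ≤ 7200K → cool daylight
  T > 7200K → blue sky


Temperature: 5210K
4200K < 5210K ≤ 5300K → daylight
Classification: daylight


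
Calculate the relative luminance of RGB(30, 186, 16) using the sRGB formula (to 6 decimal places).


Linearize each channel (sRGB transfer function): c = v/255; c_lin = c/12.92 if c ≤ 0.04045, else ((c+0.055)/1.055)^2.4
  R: 30/255 ≈ 0.117647 > 0.04045 → ((0.117647+0.055)/1.055)^2.4 ≈ 0.012983
  G: 186/255 ≈ 0.729412 > 0.04045 → ((0.729412+0.055)/1.055)^2.4 ≈ 0.491021
  B: 16/255 ≈ 0.062745 > 0.04045 → ((0.062745+0.055)/1.055)^2.4 ≈ 0.005182
R_lin = 0.012983, G_lin = 0.491021, B_lin = 0.005182
L = 0.2126×R + 0.7152×G + 0.0722×B
L = 0.2126×0.012983 + 0.7152×0.491021 + 0.0722×0.005182
L ≈ 0.354312


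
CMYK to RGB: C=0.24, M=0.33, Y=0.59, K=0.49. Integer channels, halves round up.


R = 255 × (1-C) × (1-K) = 255 × 0.76 × 0.51 = 98.838 → 99
G = 255 × (1-M) × (1-K) = 255 × 0.67 × 0.51 = 87.1335 → 87
B = 255 × (1-Y) × (1-K) = 255 × 0.41 × 0.51 = 53.3205 → 53
= RGB(99, 87, 53)


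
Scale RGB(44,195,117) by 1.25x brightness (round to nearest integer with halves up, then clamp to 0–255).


Multiply each channel by 1.25, round half up, clamp to [0, 255]
R: 44×1.25 = 55
G: 195×1.25 = 243.75 → round → 244
B: 117×1.25 = 146.25 → round → 146
= RGB(55, 244, 146)


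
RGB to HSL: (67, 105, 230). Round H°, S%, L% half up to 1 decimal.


Normalize: R'=67/255≈0.2627, G'=105/255≈0.4118, B'=230/255≈0.9020
Max=230/255, Min=67/255, Δ=Max-Min=163/255
L = (Max+Min)/2 = (230+67)/510 = 297/510 = 0.58235… → L = 58.2%
L > 0.5 → S = Δ/(2-Max-Min) = 163/(510-230-67) = 163/213 = 0.76525… → S = 76.5%
(the 1/255 factors cancel in S and H, so raw channel differences can be used)
Max is B' → H = 60 × ((R-G)/Δ + 4) = 60 × ((67-105)/163 + 4)
  -38/163 + 4 = -0.2331… + 4 = 3.7668…
  H = 60 × 3.7668… = 226.012…° → H = 226.0°
= HSL(226.0°, 76.5%, 58.2%)


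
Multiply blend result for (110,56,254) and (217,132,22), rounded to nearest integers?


Multiply: C = A×B/255, rounded to nearest integer
R: 110×217/255 = 23870/255 ≈ 93.608 → 94
G: 56×132/255 = 7392/255 ≈ 28.988 → 29
B: 254×22/255 = 5588/255 ≈ 21.914 → 22
= RGB(94, 29, 22)


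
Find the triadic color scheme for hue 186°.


Triadic: equally spaced at 120° intervals
H1 = 186°
H2 = (186 + 120) mod 360 = 306°
H3 = (186 + 240) mod 360 = 66°
Triadic = 186°, 306°, 66°


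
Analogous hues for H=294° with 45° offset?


Base hue: 294°
Left analog: (294 - 45) mod 360 = 249°
Right analog: (294 + 45) mod 360 = 339°
Analogous hues = 249° and 339°


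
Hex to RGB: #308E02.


30 → 48 (R)
8E → 142 (G)
02 → 2 (B)
= RGB(48, 142, 2)


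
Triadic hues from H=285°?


Triadic: equally spaced at 120° intervals
H1 = 285°
H2 = (285 + 120) mod 360 = 45°
H3 = (285 + 240) mod 360 = 165°
Triadic = 285°, 45°, 165°


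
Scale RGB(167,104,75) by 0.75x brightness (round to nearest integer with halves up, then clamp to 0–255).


Multiply each channel by 0.75, round half up, clamp to [0, 255]
R: 167×0.75 = 125.25 → round → 125
G: 104×0.75 = 78
B: 75×0.75 = 56.25 → round → 56
= RGB(125, 78, 56)


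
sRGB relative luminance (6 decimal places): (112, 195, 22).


Linearize each channel (sRGB transfer function): c = v/255; c_lin = c/12.92 if c ≤ 0.04045, else ((c+0.055)/1.055)^2.4
  R: 112/255 ≈ 0.439216 > 0.04045 → ((0.439216+0.055)/1.055)^2.4 ≈ 0.162029
  G: 195/255 ≈ 0.764706 > 0.04045 → ((0.764706+0.055)/1.055)^2.4 ≈ 0.545724
  B: 22/255 ≈ 0.086275 > 0.04045 → ((0.086275+0.055)/1.055)^2.4 ≈ 0.008023
R_lin = 0.162029, G_lin = 0.545724, B_lin = 0.008023
L = 0.2126×R + 0.7152×G + 0.0722×B
L = 0.2126×0.162029 + 0.7152×0.545724 + 0.0722×0.008023
L ≈ 0.425329


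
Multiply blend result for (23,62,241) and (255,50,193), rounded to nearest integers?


Multiply: C = A×B/255, rounded to nearest integer
R: 23×255/255 = 5865/255 ≈ 23.000 → 23
G: 62×50/255 = 3100/255 ≈ 12.157 → 12
B: 241×193/255 = 46513/255 ≈ 182.404 → 182
= RGB(23, 12, 182)


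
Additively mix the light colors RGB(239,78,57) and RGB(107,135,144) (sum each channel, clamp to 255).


Additive: each channel = min(255, C₁+C₂)
R: 239+107 = 346 → 255
G: 78+135 = 213 → 213
B: 57+144 = 201 → 201
= RGB(255, 213, 201)


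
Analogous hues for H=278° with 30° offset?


Base hue: 278°
Left analog: (278 - 30) mod 360 = 248°
Right analog: (278 + 30) mod 360 = 308°
Analogous hues = 248° and 308°


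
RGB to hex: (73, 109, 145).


R = 73 → 49 (hex)
G = 109 → 6D (hex)
B = 145 → 91 (hex)
Hex = #496D91


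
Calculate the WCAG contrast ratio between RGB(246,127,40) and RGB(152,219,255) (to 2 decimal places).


Linearize each sRGB channel c=v/255: c/12.92 if c ≤ 0.04045 else ((c+0.055)/1.055)^2.4
L = 0.2126×R_lin + 0.7152×G_lin + 0.0722×B_lin
Color 1 (246,127,40):
  R=246: 246/255≈0.9647 > 0.04045 → ((0.9647+0.055)/1.055)^2.4 ≈ 0.92158
  G=127: 127/255≈0.4980 > 0.04045 → ((0.4980+0.055)/1.055)^2.4 ≈ 0.21223
  B=40: 40/255≈0.1569 > 0.04045 → ((0.1569+0.055)/1.055)^2.4 ≈ 0.02122
  L1 = 0.2126×0.92158 + 0.7152×0.21223 + 0.0722×0.02122 ≈ 0.34925
Color 2 (152,219,255):
  R=152: 152/255≈0.5961 > 0.04045 → ((0.5961+0.055)/1.055)^2.4 ≈ 0.31399
  G=219: 219/255≈0.8588 > 0.04045 → ((0.8588+0.055)/1.055)^2.4 ≈ 0.70838
  B=255: 255/255≈1.0000 > 0.04045 → ((1.0000+0.055)/1.055)^2.4 ≈ 1.00000
  L2 = 0.2126×0.31399 + 0.7152×0.70838 + 0.0722×1.00000 ≈ 0.64558
Lighter = 0.64558, Darker = 0.34925
Ratio = (L_lighter + 0.05) / (L_darker + 0.05)
Ratio = (0.64558 + 0.05) / (0.34925 + 0.05) = 0.69558 / 0.39925 ≈ 1.7422
Ratio ≈ 1.74:1


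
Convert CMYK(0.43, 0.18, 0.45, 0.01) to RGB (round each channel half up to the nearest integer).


R = 255 × (1-C) × (1-K) = 255 × 0.57 × 0.99 = 143.8965 → 144
G = 255 × (1-M) × (1-K) = 255 × 0.82 × 0.99 = 207.009 → 207
B = 255 × (1-Y) × (1-K) = 255 × 0.55 × 0.99 = 138.8475 → 139
= RGB(144, 207, 139)


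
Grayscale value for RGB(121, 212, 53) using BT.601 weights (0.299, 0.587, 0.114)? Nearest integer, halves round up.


Gray = 0.299×R + 0.587×G + 0.114×B
Gray = 0.299×121 + 0.587×212 + 0.114×53
Gray = 36.179 + 124.444 + 6.042
Gray = 166.665 → round half up → 167
Gray = 167


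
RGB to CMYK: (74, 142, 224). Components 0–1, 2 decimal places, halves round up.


R'=74/255≈0.2902, G'=142/255≈0.5569, B'=224/255≈0.8784
K = 1 - max(R',G',B') = 1 - 224/255 = 31/255 = 0.12156… → 0.12
(1-R'-K)/(1-K) simplifies to (max-R)/max with max = 224:
C = (224-74)/224 = 150/224 = 0.66964… → 0.67
M = (224-142)/224 = 82/224 = 0.36607… → 0.37
Y = (224-224)/224 = 0/224 = 0 → 0.00
= CMYK(0.67, 0.37, 0.00, 0.12)


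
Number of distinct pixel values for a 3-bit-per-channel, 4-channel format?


Total bits = 3 bits/channel × 4 channels = 12 bits
Distinct pixel values = 2^12
= 4,096 pixel values


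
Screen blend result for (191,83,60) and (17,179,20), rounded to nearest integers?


Screen: C = 255 - (255-A)×(255-B)/255, rounded to nearest integer
R: 255 - (255-191)×(255-17)/255 = 255 - 15232/255 ≈ 255 - 59.733 = 195.267 → 195
G: 255 - (255-83)×(255-179)/255 = 255 - 13072/255 ≈ 255 - 51.263 = 203.737 → 204
B: 255 - (255-60)×(255-20)/255 = 255 - 45825/255 ≈ 255 - 179.706 = 75.294 → 75
= RGB(195, 204, 75)


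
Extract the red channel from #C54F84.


Color: #C54F84
R = C5 = 197
G = 4F = 79
B = 84 = 132
Red = 197


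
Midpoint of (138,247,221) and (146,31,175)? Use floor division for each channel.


Midpoint: each channel = ⌊(C₁+C₂)/2⌋
R: ⌊(138+146)/2⌋ = 142
G: ⌊(247+31)/2⌋ = 139
B: ⌊(221+175)/2⌋ = 198
= RGB(142, 139, 198)


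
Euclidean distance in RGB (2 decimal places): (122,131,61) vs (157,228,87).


d = √[(R₁-R₂)² + (G₁-G₂)² + (B₁-B₂)²]
d = √[(122-157)² + (131-228)² + (61-87)²]
d = √[1225 + 9409 + 676]
d = √11310
d ≈ 106.35


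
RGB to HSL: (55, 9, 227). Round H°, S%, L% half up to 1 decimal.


Normalize: R'=55/255≈0.2157, G'=9/255≈0.0353, B'=227/255≈0.8902
Max=227/255, Min=9/255, Δ=Max-Min=218/255
L = (Max+Min)/2 = (227+9)/510 = 236/510 = 0.46274… → L = 46.3%
L ≤ 0.5 → S = Δ/(Max+Min) = 218/(227+9) = 218/236 = 0.92372… → S = 92.4%
(the 1/255 factors cancel in S and H, so raw channel differences can be used)
Max is B' → H = 60 × ((R-G)/Δ + 4) = 60 × ((55-9)/218 + 4)
  46/218 + 4 = 0.2110… + 4 = 4.2110…
  H = 60 × 4.2110… = 252.660…° → H = 252.7°
= HSL(252.7°, 92.4%, 46.3%)


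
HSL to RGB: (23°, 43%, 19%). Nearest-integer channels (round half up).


H=23°, S=0.43, L=0.19
C = (1-|2L-1|)×S = (1-|-0.62|)×0.43 = 0.1634
H' = H/60 = 23/60 ≈ 0.3833; X = C×(1-|H' mod 2 - 1|) ≈ 0.0626
m = L - C/2 = 0.19 - 0.0817 = 0.1083
Sector ⌊H'⌋ = 0 → (R',G',B') = (0.1634, ≈0.0626, 0.0)
RGB = ((R'+m)×255, (G'+m)×255, (B'+m)×255) = (69.2835, 43.58885, 27.6165)
Round half up → RGB(69, 44, 28)


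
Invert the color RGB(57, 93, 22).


Invert: (255-R, 255-G, 255-B)
R: 255-57 = 198
G: 255-93 = 162
B: 255-22 = 233
= RGB(198, 162, 233)


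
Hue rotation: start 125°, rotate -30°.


New hue = (H + rotation) mod 360
New hue = (125 -30) mod 360
= 95 mod 360
= 95°


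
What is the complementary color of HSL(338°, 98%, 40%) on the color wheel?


Complement = opposite side of color wheel = hue + 180°
H' = (338 + 180) mod 360 = 158°
S and L unchanged.
= HSL(158°, 98%, 40%)


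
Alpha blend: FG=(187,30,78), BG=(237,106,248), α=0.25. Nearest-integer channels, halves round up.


C = α×F + (1-α)×B, with 1-α = 0.75
R: 0.25×187 + 0.75×237 = 46.75 + 177.75 = 224.50 → 225
G: 0.25×30 + 0.75×106 = 7.50 + 79.50 = 87.00 → 87
B: 0.25×78 + 0.75×248 = 19.50 + 186.00 = 205.50 → 206
= RGB(225, 87, 206)


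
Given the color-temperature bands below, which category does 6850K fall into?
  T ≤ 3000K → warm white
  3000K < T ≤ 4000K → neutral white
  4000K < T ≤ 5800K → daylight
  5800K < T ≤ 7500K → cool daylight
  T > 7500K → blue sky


Temperature: 6850K
5800K < 6850K ≤ 7500K → cool daylight
Classification: cool daylight


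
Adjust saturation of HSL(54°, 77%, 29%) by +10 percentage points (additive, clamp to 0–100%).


Original S = 77%
Adjustment = +10 percentage points
New S = 77 + (10) = 87
Clamp to [0, 100] → 87
= HSL(54°, 87%, 29%)


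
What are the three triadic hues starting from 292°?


Triadic: equally spaced at 120° intervals
H1 = 292°
H2 = (292 + 120) mod 360 = 52°
H3 = (292 + 240) mod 360 = 172°
Triadic = 292°, 52°, 172°


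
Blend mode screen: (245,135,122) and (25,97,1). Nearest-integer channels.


Screen: C = 255 - (255-A)×(255-B)/255, rounded to nearest integer
R: 255 - (255-245)×(255-25)/255 = 255 - 2300/255 ≈ 255 - 9.020 = 245.980 → 246
G: 255 - (255-135)×(255-97)/255 = 255 - 18960/255 ≈ 255 - 74.353 = 180.647 → 181
B: 255 - (255-122)×(255-1)/255 = 255 - 33782/255 ≈ 255 - 132.478 = 122.522 → 123
= RGB(246, 181, 123)


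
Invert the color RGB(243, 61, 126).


Invert: (255-R, 255-G, 255-B)
R: 255-243 = 12
G: 255-61 = 194
B: 255-126 = 129
= RGB(12, 194, 129)


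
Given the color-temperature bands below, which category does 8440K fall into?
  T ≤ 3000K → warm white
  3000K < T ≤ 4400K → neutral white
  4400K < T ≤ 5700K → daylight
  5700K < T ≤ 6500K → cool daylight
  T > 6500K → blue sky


Temperature: 8440K
8440K > 6500K → blue sky
Classification: blue sky


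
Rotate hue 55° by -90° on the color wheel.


New hue = (H + rotation) mod 360
New hue = (55 -90) mod 360
= -35 mod 360
= 325°


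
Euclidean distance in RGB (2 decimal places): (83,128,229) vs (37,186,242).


d = √[(R₁-R₂)² + (G₁-G₂)² + (B₁-B₂)²]
d = √[(83-37)² + (128-186)² + (229-242)²]
d = √[2116 + 3364 + 169]
d = √5649
d ≈ 75.16


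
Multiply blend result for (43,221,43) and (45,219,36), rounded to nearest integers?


Multiply: C = A×B/255, rounded to nearest integer
R: 43×45/255 = 1935/255 ≈ 7.588 → 8
G: 221×219/255 = 48399/255 ≈ 189.800 → 190
B: 43×36/255 = 1548/255 ≈ 6.071 → 6
= RGB(8, 190, 6)


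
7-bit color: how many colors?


Colors = 2^bits = 2^7
= 128 colors


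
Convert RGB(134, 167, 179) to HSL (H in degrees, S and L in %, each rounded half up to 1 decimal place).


Normalize: R'=134/255≈0.5255, G'=167/255≈0.6549, B'=179/255≈0.7020
Max=179/255, Min=134/255, Δ=Max-Min=45/255
L = (Max+Min)/2 = (179+134)/510 = 313/510 = 0.61372… → L = 61.4%
L > 0.5 → S = Δ/(2-Max-Min) = 45/(510-179-134) = 45/197 = 0.22842… → S = 22.8%
(the 1/255 factors cancel in S and H, so raw channel differences can be used)
Max is B' → H = 60 × ((R-G)/Δ + 4) = 60 × ((134-167)/45 + 4)
  -33/45 + 4 = -0.7333… + 4 = 3.2666…
  H = 60 × 3.2666… = 196° → H = 196.0°
= HSL(196.0°, 22.8%, 61.4%)


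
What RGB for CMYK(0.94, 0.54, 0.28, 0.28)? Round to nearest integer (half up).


R = 255 × (1-C) × (1-K) = 255 × 0.06 × 0.72 = 11.016 → 11
G = 255 × (1-M) × (1-K) = 255 × 0.46 × 0.72 = 84.456 → 84
B = 255 × (1-Y) × (1-K) = 255 × 0.72 × 0.72 = 132.192 → 132
= RGB(11, 84, 132)


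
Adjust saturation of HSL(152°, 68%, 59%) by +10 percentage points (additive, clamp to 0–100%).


Original S = 68%
Adjustment = +10 percentage points
New S = 68 + (10) = 78
Clamp to [0, 100] → 78
= HSL(152°, 78%, 59%)


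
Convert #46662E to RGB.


46 → 70 (R)
66 → 102 (G)
2E → 46 (B)
= RGB(70, 102, 46)


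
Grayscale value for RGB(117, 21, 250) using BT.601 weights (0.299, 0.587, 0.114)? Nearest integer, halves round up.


Gray = 0.299×R + 0.587×G + 0.114×B
Gray = 0.299×117 + 0.587×21 + 0.114×250
Gray = 34.983 + 12.327 + 28.500
Gray = 75.810 → round half up → 76
Gray = 76


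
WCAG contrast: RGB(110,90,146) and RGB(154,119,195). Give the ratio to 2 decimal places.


Linearize each sRGB channel c=v/255: c/12.92 if c ≤ 0.04045 else ((c+0.055)/1.055)^2.4
L = 0.2126×R_lin + 0.7152×G_lin + 0.0722×B_lin
Color 1 (110,90,146):
  R=110: 110/255≈0.4314 > 0.04045 → ((0.4314+0.055)/1.055)^2.4 ≈ 0.15593
  G=90: 90/255≈0.3529 > 0.04045 → ((0.3529+0.055)/1.055)^2.4 ≈ 0.10224
  B=146: 146/255≈0.5725 > 0.04045 → ((0.5725+0.055)/1.055)^2.4 ≈ 0.28744
  L1 = 0.2126×0.15593 + 0.7152×0.10224 + 0.0722×0.28744 ≈ 0.12703
Color 2 (154,119,195):
  R=154: 154/255≈0.6039 > 0.04045 → ((0.6039+0.055)/1.055)^2.4 ≈ 0.32314
  G=119: 119/255≈0.4667 > 0.04045 → ((0.4667+0.055)/1.055)^2.4 ≈ 0.18447
  B=195: 195/255≈0.7647 > 0.04045 → ((0.7647+0.055)/1.055)^2.4 ≈ 0.54572
  L2 = 0.2126×0.32314 + 0.7152×0.18447 + 0.0722×0.54572 ≈ 0.24004
Lighter = 0.24004, Darker = 0.12703
Ratio = (L_lighter + 0.05) / (L_darker + 0.05)
Ratio = (0.24004 + 0.05) / (0.12703 + 0.05) = 0.29004 / 0.17703 ≈ 1.6384
Ratio ≈ 1.64:1


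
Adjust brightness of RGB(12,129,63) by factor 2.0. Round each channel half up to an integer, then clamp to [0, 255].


Multiply each channel by 2.0, round half up, clamp to [0, 255]
R: 12×2.0 = 24
G: 129×2.0 = 258 → clamp → 255
B: 63×2.0 = 126
= RGB(24, 255, 126)


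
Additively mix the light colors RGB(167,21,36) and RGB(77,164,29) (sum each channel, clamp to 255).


Additive: each channel = min(255, C₁+C₂)
R: 167+77 = 244 → 244
G: 21+164 = 185 → 185
B: 36+29 = 65 → 65
= RGB(244, 185, 65)


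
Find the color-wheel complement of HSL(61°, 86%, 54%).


Complement = opposite side of color wheel = hue + 180°
H' = (61 + 180) mod 360 = 241°
S and L unchanged.
= HSL(241°, 86%, 54%)


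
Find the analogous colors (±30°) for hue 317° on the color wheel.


Base hue: 317°
Left analog: (317 - 30) mod 360 = 287°
Right analog: (317 + 30) mod 360 = 347°
Analogous hues = 287° and 347°


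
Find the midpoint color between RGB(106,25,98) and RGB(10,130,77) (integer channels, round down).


Midpoint: each channel = ⌊(C₁+C₂)/2⌋
R: ⌊(106+10)/2⌋ = 58
G: ⌊(25+130)/2⌋ = 77
B: ⌊(98+77)/2⌋ = 87
= RGB(58, 77, 87)


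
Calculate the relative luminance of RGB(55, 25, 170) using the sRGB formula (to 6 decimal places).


Linearize each channel (sRGB transfer function): c = v/255; c_lin = c/12.92 if c ≤ 0.04045, else ((c+0.055)/1.055)^2.4
  R: 55/255 ≈ 0.215686 > 0.04045 → ((0.215686+0.055)/1.055)^2.4 ≈ 0.038204
  G: 25/255 ≈ 0.098039 > 0.04045 → ((0.098039+0.055)/1.055)^2.4 ≈ 0.009721
  B: 170/255 ≈ 0.666667 > 0.04045 → ((0.666667+0.055)/1.055)^2.4 ≈ 0.401978
R_lin = 0.038204, G_lin = 0.009721, B_lin = 0.401978
L = 0.2126×R + 0.7152×G + 0.0722×B
L = 0.2126×0.038204 + 0.7152×0.009721 + 0.0722×0.401978
L ≈ 0.044098


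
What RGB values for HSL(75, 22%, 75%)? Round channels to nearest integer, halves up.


H=75°, S=0.22, L=0.75
C = (1-|2L-1|)×S = (1-|0.50|)×0.22 = 0.11
H' = H/60 = 75/60 ≈ 1.2500; X = C×(1-|H' mod 2 - 1|) = 0.0825
m = L - C/2 = 0.75 - 0.055 = 0.695
Sector ⌊H'⌋ = 1 → (R',G',B') = (0.0825, 0.11, 0.0)
RGB = ((R'+m)×255, (G'+m)×255, (B'+m)×255) = (198.2625, 205.275, 177.225)
Round half up → RGB(198, 205, 177)


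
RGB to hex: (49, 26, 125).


R = 49 → 31 (hex)
G = 26 → 1A (hex)
B = 125 → 7D (hex)
Hex = #311A7D


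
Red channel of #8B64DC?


Color: #8B64DC
R = 8B = 139
G = 64 = 100
B = DC = 220
Red = 139


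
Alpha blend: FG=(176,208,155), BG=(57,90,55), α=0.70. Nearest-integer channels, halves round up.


C = α×F + (1-α)×B, with 1-α = 0.30
R: 0.70×176 + 0.30×57 = 123.20 + 17.10 = 140.30 → 140
G: 0.70×208 + 0.30×90 = 145.60 + 27.00 = 172.60 → 173
B: 0.70×155 + 0.30×55 = 108.50 + 16.50 = 125.00 → 125
= RGB(140, 173, 125)


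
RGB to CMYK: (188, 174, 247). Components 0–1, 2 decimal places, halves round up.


R'=188/255≈0.7373, G'=174/255≈0.6824, B'=247/255≈0.9686
K = 1 - max(R',G',B') = 1 - 247/255 = 8/255 = 0.03137… → 0.03
(1-R'-K)/(1-K) simplifies to (max-R)/max with max = 247:
C = (247-188)/247 = 59/247 = 0.23886… → 0.24
M = (247-174)/247 = 73/247 = 0.29554… → 0.30
Y = (247-247)/247 = 0/247 = 0 → 0.00
= CMYK(0.24, 0.30, 0.00, 0.03)


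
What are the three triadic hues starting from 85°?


Triadic: equally spaced at 120° intervals
H1 = 85°
H2 = (85 + 120) mod 360 = 205°
H3 = (85 + 240) mod 360 = 325°
Triadic = 85°, 205°, 325°


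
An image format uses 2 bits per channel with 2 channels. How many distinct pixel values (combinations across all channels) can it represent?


Total bits = 2 bits/channel × 2 channels = 4 bits
Distinct pixel values = 2^4
= 16 pixel values


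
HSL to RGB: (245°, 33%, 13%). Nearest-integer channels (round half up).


H=245°, S=0.33, L=0.13
C = (1-|2L-1|)×S = (1-|-0.74|)×0.33 = 0.0858
H' = H/60 = 245/60 ≈ 4.0833; X = C×(1-|H' mod 2 - 1|) = 0.00715
m = L - C/2 = 0.13 - 0.0429 = 0.0871
Sector ⌊H'⌋ = 4 → (R',G',B') = (0.00715, 0.0, 0.0858)
RGB = ((R'+m)×255, (G'+m)×255, (B'+m)×255) = (24.03375, 22.2105, 44.0895)
Round half up → RGB(24, 22, 44)


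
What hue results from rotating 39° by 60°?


New hue = (H + rotation) mod 360
New hue = (39 + 60) mod 360
= 99 mod 360
= 99°


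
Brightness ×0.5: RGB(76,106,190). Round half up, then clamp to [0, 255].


Multiply each channel by 0.5, round half up, clamp to [0, 255]
R: 76×0.5 = 38
G: 106×0.5 = 53
B: 190×0.5 = 95
= RGB(38, 53, 95)


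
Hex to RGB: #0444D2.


04 → 4 (R)
44 → 68 (G)
D2 → 210 (B)
= RGB(4, 68, 210)


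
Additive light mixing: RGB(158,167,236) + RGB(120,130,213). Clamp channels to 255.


Additive: each channel = min(255, C₁+C₂)
R: 158+120 = 278 → 255
G: 167+130 = 297 → 255
B: 236+213 = 449 → 255
= RGB(255, 255, 255)


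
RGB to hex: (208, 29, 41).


R = 208 → D0 (hex)
G = 29 → 1D (hex)
B = 41 → 29 (hex)
Hex = #D01D29


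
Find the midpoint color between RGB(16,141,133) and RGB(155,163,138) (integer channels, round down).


Midpoint: each channel = ⌊(C₁+C₂)/2⌋
R: ⌊(16+155)/2⌋ = 85
G: ⌊(141+163)/2⌋ = 152
B: ⌊(133+138)/2⌋ = 135
= RGB(85, 152, 135)


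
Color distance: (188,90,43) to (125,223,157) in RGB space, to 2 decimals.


d = √[(R₁-R₂)² + (G₁-G₂)² + (B₁-B₂)²]
d = √[(188-125)² + (90-223)² + (43-157)²]
d = √[3969 + 17689 + 12996]
d = √34654
d ≈ 186.16


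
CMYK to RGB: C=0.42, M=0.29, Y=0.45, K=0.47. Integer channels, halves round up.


R = 255 × (1-C) × (1-K) = 255 × 0.58 × 0.53 = 78.387 → 78
G = 255 × (1-M) × (1-K) = 255 × 0.71 × 0.53 = 95.9565 → 96
B = 255 × (1-Y) × (1-K) = 255 × 0.55 × 0.53 = 74.3325 → 74
= RGB(78, 96, 74)


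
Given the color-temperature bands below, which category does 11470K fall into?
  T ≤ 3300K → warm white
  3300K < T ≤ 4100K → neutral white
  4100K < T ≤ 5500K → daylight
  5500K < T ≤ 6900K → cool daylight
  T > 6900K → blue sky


Temperature: 11470K
11470K > 6900K → blue sky
Classification: blue sky


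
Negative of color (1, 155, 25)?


Invert: (255-R, 255-G, 255-B)
R: 255-1 = 254
G: 255-155 = 100
B: 255-25 = 230
= RGB(254, 100, 230)


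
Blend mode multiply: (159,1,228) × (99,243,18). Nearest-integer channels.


Multiply: C = A×B/255, rounded to nearest integer
R: 159×99/255 = 15741/255 ≈ 61.729 → 62
G: 1×243/255 = 243/255 ≈ 0.953 → 1
B: 228×18/255 = 4104/255 ≈ 16.094 → 16
= RGB(62, 1, 16)


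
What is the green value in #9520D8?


Color: #9520D8
R = 95 = 149
G = 20 = 32
B = D8 = 216
Green = 32


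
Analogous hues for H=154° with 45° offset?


Base hue: 154°
Left analog: (154 - 45) mod 360 = 109°
Right analog: (154 + 45) mod 360 = 199°
Analogous hues = 109° and 199°


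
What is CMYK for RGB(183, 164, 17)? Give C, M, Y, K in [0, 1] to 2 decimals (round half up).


R'=183/255≈0.7176, G'=164/255≈0.6431, B'=17/255≈0.0667
K = 1 - max(R',G',B') = 1 - 183/255 = 72/255 = 0.28235… → 0.28
(1-R'-K)/(1-K) simplifies to (max-R)/max with max = 183:
C = (183-183)/183 = 0/183 = 0 → 0.00
M = (183-164)/183 = 19/183 = 0.10382… → 0.10
Y = (183-17)/183 = 166/183 = 0.90710… → 0.91
= CMYK(0.00, 0.10, 0.91, 0.28)


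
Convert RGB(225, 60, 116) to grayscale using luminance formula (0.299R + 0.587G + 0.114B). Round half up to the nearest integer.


Gray = 0.299×R + 0.587×G + 0.114×B
Gray = 0.299×225 + 0.587×60 + 0.114×116
Gray = 67.275 + 35.220 + 13.224
Gray = 115.719 → round half up → 116
Gray = 116


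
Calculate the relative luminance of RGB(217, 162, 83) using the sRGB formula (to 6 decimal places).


Linearize each channel (sRGB transfer function): c = v/255; c_lin = c/12.92 if c ≤ 0.04045, else ((c+0.055)/1.055)^2.4
  R: 217/255 ≈ 0.850980 > 0.04045 → ((0.850980+0.055)/1.055)^2.4 ≈ 0.693872
  G: 162/255 ≈ 0.635294 > 0.04045 → ((0.635294+0.055)/1.055)^2.4 ≈ 0.361307
  B: 83/255 ≈ 0.325490 > 0.04045 → ((0.325490+0.055)/1.055)^2.4 ≈ 0.086500
R_lin = 0.693872, G_lin = 0.361307, B_lin = 0.086500
L = 0.2126×R + 0.7152×G + 0.0722×B
L = 0.2126×0.693872 + 0.7152×0.361307 + 0.0722×0.086500
L ≈ 0.412169


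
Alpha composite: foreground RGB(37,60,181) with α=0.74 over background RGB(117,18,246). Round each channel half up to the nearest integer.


C = α×F + (1-α)×B, with 1-α = 0.26
R: 0.74×37 + 0.26×117 = 27.38 + 30.42 = 57.80 → 58
G: 0.74×60 + 0.26×18 = 44.40 + 4.68 = 49.08 → 49
B: 0.74×181 + 0.26×246 = 133.94 + 63.96 = 197.90 → 198
= RGB(58, 49, 198)


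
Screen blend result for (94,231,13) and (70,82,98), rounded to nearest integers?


Screen: C = 255 - (255-A)×(255-B)/255, rounded to nearest integer
R: 255 - (255-94)×(255-70)/255 = 255 - 29785/255 ≈ 255 - 116.804 = 138.196 → 138
G: 255 - (255-231)×(255-82)/255 = 255 - 4152/255 ≈ 255 - 16.282 = 238.718 → 239
B: 255 - (255-13)×(255-98)/255 = 255 - 37994/255 ≈ 255 - 148.996 = 106.004 → 106
= RGB(138, 239, 106)


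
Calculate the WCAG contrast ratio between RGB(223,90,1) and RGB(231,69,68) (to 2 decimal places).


Linearize each sRGB channel c=v/255: c/12.92 if c ≤ 0.04045 else ((c+0.055)/1.055)^2.4
L = 0.2126×R_lin + 0.7152×G_lin + 0.0722×B_lin
Color 1 (223,90,1):
  R=223: 223/255≈0.8745 > 0.04045 → ((0.8745+0.055)/1.055)^2.4 ≈ 0.73791
  G=90: 90/255≈0.3529 > 0.04045 → ((0.3529+0.055)/1.055)^2.4 ≈ 0.10224
  B=1: 1/255≈0.0039 ≤ 0.04045 → 0.0039/12.92 ≈ 0.00030
  L1 = 0.2126×0.73791 + 0.7152×0.10224 + 0.0722×0.00030 ≈ 0.23002
Color 2 (231,69,68):
  R=231: 231/255≈0.9059 > 0.04045 → ((0.9059+0.055)/1.055)^2.4 ≈ 0.79910
  G=69: 69/255≈0.2706 > 0.04045 → ((0.2706+0.055)/1.055)^2.4 ≈ 0.05951
  B=68: 68/255≈0.2667 > 0.04045 → ((0.2667+0.055)/1.055)^2.4 ≈ 0.05781
  L2 = 0.2126×0.79910 + 0.7152×0.05951 + 0.0722×0.05781 ≈ 0.21663
Lighter = 0.23002, Darker = 0.21663
Ratio = (L_lighter + 0.05) / (L_darker + 0.05)
Ratio = (0.23002 + 0.05) / (0.21663 + 0.05) = 0.28002 / 0.26663 ≈ 1.0503
Ratio ≈ 1.05:1


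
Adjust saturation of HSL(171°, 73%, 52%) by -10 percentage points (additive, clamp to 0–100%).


Original S = 73%
Adjustment = -10 percentage points
New S = 73 + (-10) = 63
Clamp to [0, 100] → 63
= HSL(171°, 63%, 52%)


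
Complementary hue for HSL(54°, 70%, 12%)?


Complement = opposite side of color wheel = hue + 180°
H' = (54 + 180) mod 360 = 234°
S and L unchanged.
= HSL(234°, 70%, 12%)


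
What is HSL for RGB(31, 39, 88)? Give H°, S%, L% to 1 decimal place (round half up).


Normalize: R'=31/255≈0.1216, G'=39/255≈0.1529, B'=88/255≈0.3451
Max=88/255, Min=31/255, Δ=Max-Min=57/255
L = (Max+Min)/2 = (88+31)/510 = 119/510 = 0.23333… → L = 23.3%
L ≤ 0.5 → S = Δ/(Max+Min) = 57/(88+31) = 57/119 = 0.47899… → S = 47.9%
(the 1/255 factors cancel in S and H, so raw channel differences can be used)
Max is B' → H = 60 × ((R-G)/Δ + 4) = 60 × ((31-39)/57 + 4)
  -8/57 + 4 = -0.1403… + 4 = 3.8596…
  H = 60 × 3.8596… = 231.578…° → H = 231.6°
= HSL(231.6°, 47.9%, 23.3%)


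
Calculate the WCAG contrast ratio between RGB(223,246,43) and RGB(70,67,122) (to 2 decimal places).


Linearize each sRGB channel c=v/255: c/12.92 if c ≤ 0.04045 else ((c+0.055)/1.055)^2.4
L = 0.2126×R_lin + 0.7152×G_lin + 0.0722×B_lin
Color 1 (223,246,43):
  R=223: 223/255≈0.8745 > 0.04045 → ((0.8745+0.055)/1.055)^2.4 ≈ 0.73791
  G=246: 246/255≈0.9647 > 0.04045 → ((0.9647+0.055)/1.055)^2.4 ≈ 0.92158
  B=43: 43/255≈0.1686 > 0.04045 → ((0.1686+0.055)/1.055)^2.4 ≈ 0.02416
  L1 = 0.2126×0.73791 + 0.7152×0.92158 + 0.0722×0.02416 ≈ 0.81774
Color 2 (70,67,122):
  R=70: 70/255≈0.2745 > 0.04045 → ((0.2745+0.055)/1.055)^2.4 ≈ 0.06125
  G=67: 67/255≈0.2627 > 0.04045 → ((0.2627+0.055)/1.055)^2.4 ≈ 0.05613
  B=122: 122/255≈0.4784 > 0.04045 → ((0.4784+0.055)/1.055)^2.4 ≈ 0.19462
  L2 = 0.2126×0.06125 + 0.7152×0.05613 + 0.0722×0.19462 ≈ 0.06722
Lighter = 0.81774, Darker = 0.06722
Ratio = (L_lighter + 0.05) / (L_darker + 0.05)
Ratio = (0.81774 + 0.05) / (0.06722 + 0.05) = 0.86774 / 0.11722 ≈ 7.4029
Ratio ≈ 7.40:1


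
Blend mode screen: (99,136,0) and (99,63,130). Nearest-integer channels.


Screen: C = 255 - (255-A)×(255-B)/255, rounded to nearest integer
R: 255 - (255-99)×(255-99)/255 = 255 - 24336/255 ≈ 255 - 95.435 = 159.565 → 160
G: 255 - (255-136)×(255-63)/255 = 255 - 22848/255 ≈ 255 - 89.600 = 165.400 → 165
B: 255 - (255-0)×(255-130)/255 = 255 - 31875/255 ≈ 255 - 125.000 = 130.000 → 130
= RGB(160, 165, 130)


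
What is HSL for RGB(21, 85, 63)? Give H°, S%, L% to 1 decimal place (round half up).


Normalize: R'=21/255≈0.0824, G'=85/255≈0.3333, B'=63/255≈0.2471
Max=85/255, Min=21/255, Δ=Max-Min=64/255
L = (Max+Min)/2 = (85+21)/510 = 106/510 = 0.20784… → L = 20.8%
L ≤ 0.5 → S = Δ/(Max+Min) = 64/(85+21) = 64/106 = 0.60377… → S = 60.4%
(the 1/255 factors cancel in S and H, so raw channel differences can be used)
Max is G' → H = 60 × ((B-R)/Δ + 2) = 60 × ((63-21)/64 + 2)
  42/64 + 2 = 0.6562… + 2 = 2.6562…
  H = 60 × 2.6562… = 159.375° → H = 159.4°
= HSL(159.4°, 60.4%, 20.8%)


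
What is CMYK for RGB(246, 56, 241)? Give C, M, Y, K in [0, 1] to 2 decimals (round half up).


R'=246/255≈0.9647, G'=56/255≈0.2196, B'=241/255≈0.9451
K = 1 - max(R',G',B') = 1 - 246/255 = 9/255 = 0.03529… → 0.04
(1-R'-K)/(1-K) simplifies to (max-R)/max with max = 246:
C = (246-246)/246 = 0/246 = 0 → 0.00
M = (246-56)/246 = 190/246 = 0.77235… → 0.77
Y = (246-241)/246 = 5/246 = 0.02032… → 0.02
= CMYK(0.00, 0.77, 0.02, 0.04)


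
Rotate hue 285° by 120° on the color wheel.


New hue = (H + rotation) mod 360
New hue = (285 + 120) mod 360
= 405 mod 360
= 45°


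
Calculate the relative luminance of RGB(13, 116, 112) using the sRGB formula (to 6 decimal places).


Linearize each channel (sRGB transfer function): c = v/255; c_lin = c/12.92 if c ≤ 0.04045, else ((c+0.055)/1.055)^2.4
  R: 13/255 ≈ 0.050980 > 0.04045 → ((0.050980+0.055)/1.055)^2.4 ≈ 0.004025
  G: 116/255 ≈ 0.454902 > 0.04045 → ((0.454902+0.055)/1.055)^2.4 ≈ 0.174647
  B: 112/255 ≈ 0.439216 > 0.04045 → ((0.439216+0.055)/1.055)^2.4 ≈ 0.162029
R_lin = 0.004025, G_lin = 0.174647, B_lin = 0.162029
L = 0.2126×R + 0.7152×G + 0.0722×B
L = 0.2126×0.004025 + 0.7152×0.174647 + 0.0722×0.162029
L ≈ 0.137462
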